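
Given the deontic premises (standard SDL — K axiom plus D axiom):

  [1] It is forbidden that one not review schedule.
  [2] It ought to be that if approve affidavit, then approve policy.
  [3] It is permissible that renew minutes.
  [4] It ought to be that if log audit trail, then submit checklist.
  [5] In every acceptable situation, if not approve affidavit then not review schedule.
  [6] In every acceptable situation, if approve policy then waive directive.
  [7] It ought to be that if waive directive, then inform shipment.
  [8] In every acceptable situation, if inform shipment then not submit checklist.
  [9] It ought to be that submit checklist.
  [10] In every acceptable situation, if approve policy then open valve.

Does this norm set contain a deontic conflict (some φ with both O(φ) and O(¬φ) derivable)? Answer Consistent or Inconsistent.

Premise 9 gives O(submit_checklist).
Premise 8 is O(inform_shipment → ¬submit_checklist); contrapositively O(submit_checklist → ¬inform_shipment). Since O(submit_checklist) holds, K gives O(¬inform_shipment).
Premise 7 is O(waive_directive → inform_shipment); contrapositively O(¬inform_shipment → ¬waive_directive). Since O(¬inform_shipment) holds, K gives O(¬waive_directive).
Premise 6, O(approve_policy → waive_directive), contraposes to O(¬waive_directive → ¬approve_policy); with O(¬waive_directive) we get O(¬approve_policy).
Premise 2 is O(approve_affidavit → approve_policy); contrapositively O(¬approve_policy → ¬approve_affidavit). Since O(¬approve_policy) holds, K gives O(¬approve_affidavit).
With premise 5, O(¬approve_affidavit → ¬review_schedule), the K-axiom yields O(¬review_schedule).
Yet premise 1 is F(¬review_schedule), i.e. O(review_schedule).
We now have both O(¬review_schedule) and O(review_schedule) — review_schedule is simultaneously obligatory and forbidden, violating the D-axiom.

Inconsistent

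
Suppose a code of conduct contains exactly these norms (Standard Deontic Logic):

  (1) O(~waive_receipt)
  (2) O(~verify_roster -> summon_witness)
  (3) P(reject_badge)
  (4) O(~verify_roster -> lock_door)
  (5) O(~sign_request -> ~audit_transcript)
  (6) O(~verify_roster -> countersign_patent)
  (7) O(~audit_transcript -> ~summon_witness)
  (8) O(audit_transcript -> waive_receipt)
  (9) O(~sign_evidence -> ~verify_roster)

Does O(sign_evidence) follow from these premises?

Premise 1 states O(~waive_receipt) outright.
The contrapositive of premise 8 (O(audit_transcript -> waive_receipt)) is O(~waive_receipt -> ~audit_transcript), and O(~waive_receipt) is already established, so O(~audit_transcript).
From O(~audit_transcript) and premise 7, O(~audit_transcript -> ~summon_witness), we obtain O(~summon_witness).
Premise 2 is O(~verify_roster -> summon_witness); contrapositively O(~summon_witness -> verify_roster). Since O(~summon_witness) holds, K gives O(verify_roster).
The contrapositive of premise 9 (O(~sign_evidence -> ~verify_roster)) is O(verify_roster -> sign_evidence), and O(verify_roster) is already established, so O(sign_evidence).
Premises 3, 4, 5, 6 do not contribute to this derivation.
So O(sign_evidence) follows.

Yes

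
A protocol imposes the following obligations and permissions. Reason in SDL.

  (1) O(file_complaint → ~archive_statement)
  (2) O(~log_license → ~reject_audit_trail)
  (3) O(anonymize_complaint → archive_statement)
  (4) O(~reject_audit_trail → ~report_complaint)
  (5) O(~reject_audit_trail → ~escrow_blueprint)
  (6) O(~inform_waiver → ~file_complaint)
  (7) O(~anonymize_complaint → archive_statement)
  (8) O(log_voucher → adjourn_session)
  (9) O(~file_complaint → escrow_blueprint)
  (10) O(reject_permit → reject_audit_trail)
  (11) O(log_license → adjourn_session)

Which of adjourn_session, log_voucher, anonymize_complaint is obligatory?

adjourn_session

By case analysis on ~anonymize_complaint: premise 7 gives O(~anonymize_complaint → archive_statement) and premise 3 gives O(anonymize_complaint → archive_statement), so O(archive_statement) either way.
Premise 1 is O(file_complaint → ~archive_statement); contrapositively O(archive_statement → ~file_complaint). Since O(archive_statement) holds, K gives O(~file_complaint).
From O(~file_complaint) and premise 9, O(~file_complaint → escrow_blueprint), we obtain O(escrow_blueprint).
Premise 5, O(~reject_audit_trail → ~escrow_blueprint), contraposes to O(escrow_blueprint → reject_audit_trail); with O(escrow_blueprint) we get O(reject_audit_trail).
Premise 2, O(~log_license → ~reject_audit_trail), contraposes to O(reject_audit_trail → log_license); with O(reject_audit_trail) we get O(log_license).
From O(log_license) and premise 11, O(log_license → adjourn_session), we obtain O(adjourn_session).
So O(adjourn_session) holds — adjourn_session is obligatory. None of the other listed options is made obligatory by any chain of premises.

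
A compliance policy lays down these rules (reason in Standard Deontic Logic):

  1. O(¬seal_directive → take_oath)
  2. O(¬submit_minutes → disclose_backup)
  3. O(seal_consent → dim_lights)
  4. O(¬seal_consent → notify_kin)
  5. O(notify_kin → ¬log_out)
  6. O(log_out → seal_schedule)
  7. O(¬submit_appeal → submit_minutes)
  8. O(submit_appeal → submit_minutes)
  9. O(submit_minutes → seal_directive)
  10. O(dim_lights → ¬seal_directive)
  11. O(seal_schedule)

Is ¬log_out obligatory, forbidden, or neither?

Obligatory

By case analysis on ¬submit_appeal: premise 7 gives O(¬submit_appeal → submit_minutes) and premise 8 gives O(submit_appeal → submit_minutes), so O(submit_minutes) either way.
Premise 9 is O(submit_minutes → seal_directive); since O(submit_minutes), deontic closure gives O(seal_directive).
The contrapositive of premise 10 (O(dim_lights → ¬seal_directive)) is O(seal_directive → ¬dim_lights), and O(seal_directive) is already established, so O(¬dim_lights).
The contrapositive of premise 3 (O(seal_consent → dim_lights)) is O(¬dim_lights → ¬seal_consent), and O(¬dim_lights) is already established, so O(¬seal_consent).
With premise 4, O(¬seal_consent → notify_kin), the K-axiom yields O(notify_kin).
From O(notify_kin) and premise 5, O(notify_kin → ¬log_out), we obtain O(¬log_out).
Premises 1, 2, 6, 11 do not contribute to this derivation.
Hence ¬log_out is obligatory.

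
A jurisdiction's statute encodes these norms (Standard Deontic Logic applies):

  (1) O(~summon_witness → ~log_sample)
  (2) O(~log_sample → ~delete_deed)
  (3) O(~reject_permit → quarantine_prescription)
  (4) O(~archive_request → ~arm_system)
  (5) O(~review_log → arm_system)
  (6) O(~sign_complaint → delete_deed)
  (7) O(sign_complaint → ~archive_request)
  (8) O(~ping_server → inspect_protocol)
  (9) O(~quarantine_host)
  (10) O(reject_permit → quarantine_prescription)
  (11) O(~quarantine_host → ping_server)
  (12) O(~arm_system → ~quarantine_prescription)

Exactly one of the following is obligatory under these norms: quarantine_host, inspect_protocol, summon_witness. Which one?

By case analysis on reject_permit: premise 10 gives O(reject_permit → quarantine_prescription) and premise 3 gives O(~reject_permit → quarantine_prescription), so O(quarantine_prescription) either way.
Premise 12 is O(~arm_system → ~quarantine_prescription); contrapositively O(quarantine_prescription → arm_system). Since O(quarantine_prescription) holds, K gives O(arm_system).
Premise 4 is O(~archive_request → ~arm_system); contrapositively O(arm_system → archive_request). Since O(arm_system) holds, K gives O(archive_request).
The contrapositive of premise 7 (O(sign_complaint → ~archive_request)) is O(archive_request → ~sign_complaint), and O(archive_request) is already established, so O(~sign_complaint).
Premise 6 is O(~sign_complaint → delete_deed); since O(~sign_complaint), deontic closure gives O(delete_deed).
Premise 2 is O(~log_sample → ~delete_deed); contrapositively O(delete_deed → log_sample). Since O(delete_deed) holds, K gives O(log_sample).
The contrapositive of premise 1 (O(~summon_witness → ~log_sample)) is O(log_sample → summon_witness), and O(log_sample) is already established, so O(summon_witness).
So O(summon_witness) holds — summon_witness is obligatory. None of the other listed options is made obligatory by any chain of premises.

summon_witness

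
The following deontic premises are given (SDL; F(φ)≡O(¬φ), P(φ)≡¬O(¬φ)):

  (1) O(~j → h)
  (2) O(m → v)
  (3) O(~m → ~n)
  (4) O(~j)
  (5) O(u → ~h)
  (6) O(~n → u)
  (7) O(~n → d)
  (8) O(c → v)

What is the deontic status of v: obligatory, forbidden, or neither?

Premise 4 gives O(~j).
Applying K to premise 1 (O(~j → h)) and O(~j) yields O(h).
Premise 5, O(u → ~h), contraposes to O(h → ~u); with O(h) we get O(~u).
Premise 6, O(~n → u), contraposes to O(~u → n); with O(~u) we get O(n).
Premise 3, O(~m → ~n), contraposes to O(n → m); with O(n) we get O(m).
Applying K to premise 2 (O(m → v)) and O(m) yields O(v).
Premises 7, 8 do not contribute to this derivation.
Hence v is obligatory.

Obligatory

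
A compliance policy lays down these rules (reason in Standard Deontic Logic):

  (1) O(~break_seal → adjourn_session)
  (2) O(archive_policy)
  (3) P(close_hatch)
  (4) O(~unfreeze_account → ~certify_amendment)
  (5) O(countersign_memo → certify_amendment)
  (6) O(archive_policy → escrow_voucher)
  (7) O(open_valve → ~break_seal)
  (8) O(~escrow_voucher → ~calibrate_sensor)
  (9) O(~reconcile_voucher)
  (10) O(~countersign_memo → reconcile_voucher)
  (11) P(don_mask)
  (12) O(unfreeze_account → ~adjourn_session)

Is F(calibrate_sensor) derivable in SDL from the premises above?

Premise 8 is O(~escrow_voucher → ~calibrate_sensor), but O(~escrow_voucher) is not derivable from the premises, so it does not yield O(~calibrate_sensor).
No other premise forces O(~calibrate_sensor). An ideal world satisfying every premise can still have calibrate_sensor true, so F(calibrate_sensor) is not derivable.

No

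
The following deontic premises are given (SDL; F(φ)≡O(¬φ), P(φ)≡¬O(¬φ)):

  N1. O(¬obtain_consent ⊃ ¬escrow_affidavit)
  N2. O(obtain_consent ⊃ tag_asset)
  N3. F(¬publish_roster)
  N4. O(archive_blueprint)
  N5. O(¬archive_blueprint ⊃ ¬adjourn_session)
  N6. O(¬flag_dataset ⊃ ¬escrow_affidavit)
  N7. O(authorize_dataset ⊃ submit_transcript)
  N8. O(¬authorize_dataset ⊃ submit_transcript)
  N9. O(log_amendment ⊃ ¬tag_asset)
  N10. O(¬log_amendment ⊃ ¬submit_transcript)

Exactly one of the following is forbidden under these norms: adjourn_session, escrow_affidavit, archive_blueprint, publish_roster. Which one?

escrow_affidavit

Premises 8 and 7 are O(¬authorize_dataset ⊃ submit_transcript) and O(authorize_dataset ⊃ submit_transcript); every ideal world satisfies ¬authorize_dataset or authorize_dataset, so in either case submit_transcript holds — hence O(submit_transcript).
Premise 10 is O(¬log_amendment ⊃ ¬submit_transcript); contrapositively O(submit_transcript ⊃ log_amendment). Since O(submit_transcript) holds, K gives O(log_amendment).
Applying K to premise 9 (O(log_amendment ⊃ ¬tag_asset)) and O(log_amendment) yields O(¬tag_asset).
The contrapositive of premise 2 (O(obtain_consent ⊃ tag_asset)) is O(¬tag_asset ⊃ ¬obtain_consent), and O(¬tag_asset) is already established, so O(¬obtain_consent).
Applying K to premise 1 (O(¬obtain_consent ⊃ ¬escrow_affidavit)) and O(¬obtain_consent) yields O(¬escrow_affidavit).
So O(¬escrow_affidavit) holds, i.e. escrow_affidavit is forbidden. None of the other listed options is forbidden under the premises.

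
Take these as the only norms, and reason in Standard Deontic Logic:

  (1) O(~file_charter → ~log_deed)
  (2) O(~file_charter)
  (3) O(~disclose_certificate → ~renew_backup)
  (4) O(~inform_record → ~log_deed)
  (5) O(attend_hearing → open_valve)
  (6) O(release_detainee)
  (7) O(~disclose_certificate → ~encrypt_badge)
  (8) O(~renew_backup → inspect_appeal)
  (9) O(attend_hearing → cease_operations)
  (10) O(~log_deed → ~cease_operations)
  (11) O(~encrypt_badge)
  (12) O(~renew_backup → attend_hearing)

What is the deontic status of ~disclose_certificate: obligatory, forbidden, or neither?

Forbidden

From premise 2 we have O(~file_charter).
From O(~file_charter) and premise 1, O(~file_charter → ~log_deed), we obtain O(~log_deed).
From O(~log_deed) and premise 10, O(~log_deed → ~cease_operations), we obtain O(~cease_operations).
Premise 9 is O(attend_hearing → cease_operations); contrapositively O(~cease_operations → ~attend_hearing). Since O(~cease_operations) holds, K gives O(~attend_hearing).
Premise 12 is O(~renew_backup → attend_hearing); contrapositively O(~attend_hearing → renew_backup). Since O(~attend_hearing) holds, K gives O(renew_backup).
Premise 3 is O(~disclose_certificate → ~renew_backup); contrapositively O(renew_backup → disclose_certificate). Since O(renew_backup) holds, K gives O(disclose_certificate).
Premises 4, 5, 6, 7, 8, 11 do not contribute to this derivation.
Thus O(disclose_certificate), which is F(~disclose_certificate): ~disclose_certificate is forbidden.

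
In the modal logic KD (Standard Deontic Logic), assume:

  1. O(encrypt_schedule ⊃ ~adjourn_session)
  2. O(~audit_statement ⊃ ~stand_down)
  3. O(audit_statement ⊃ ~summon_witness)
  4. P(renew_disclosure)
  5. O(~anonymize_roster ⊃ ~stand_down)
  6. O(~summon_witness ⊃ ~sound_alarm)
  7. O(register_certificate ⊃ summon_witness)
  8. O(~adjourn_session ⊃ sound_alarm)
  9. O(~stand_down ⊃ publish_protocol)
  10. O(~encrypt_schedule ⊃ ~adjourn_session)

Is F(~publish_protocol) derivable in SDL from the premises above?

Yes

By case analysis on ~encrypt_schedule: premise 10 gives O(~encrypt_schedule ⊃ ~adjourn_session) and premise 1 gives O(encrypt_schedule ⊃ ~adjourn_session), so O(~adjourn_session) either way.
Premise 8 is O(~adjourn_session ⊃ sound_alarm); since O(~adjourn_session), deontic closure gives O(sound_alarm).
Premise 6, O(~summon_witness ⊃ ~sound_alarm), contraposes to O(sound_alarm ⊃ summon_witness); with O(sound_alarm) we get O(summon_witness).
Premise 3, O(audit_statement ⊃ ~summon_witness), contraposes to O(summon_witness ⊃ ~audit_statement); with O(summon_witness) we get O(~audit_statement).
Applying K to premise 2 (O(~audit_statement ⊃ ~stand_down)) and O(~audit_statement) yields O(~stand_down).
With premise 9, O(~stand_down ⊃ publish_protocol), the K-axiom yields O(publish_protocol).
Premises 4, 5, 7 do not contribute to this derivation.
So O(publish_protocol) holds, i.e. F(~publish_protocol). The claim follows.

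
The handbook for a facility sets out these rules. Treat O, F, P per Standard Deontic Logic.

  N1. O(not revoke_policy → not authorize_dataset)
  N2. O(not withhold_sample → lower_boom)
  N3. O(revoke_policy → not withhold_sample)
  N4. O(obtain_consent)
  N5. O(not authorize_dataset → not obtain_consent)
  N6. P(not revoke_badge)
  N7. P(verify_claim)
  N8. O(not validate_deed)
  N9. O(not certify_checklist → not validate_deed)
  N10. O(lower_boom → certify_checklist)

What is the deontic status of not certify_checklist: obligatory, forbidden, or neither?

Forbidden

Premise 4 states O(obtain_consent) outright.
The contrapositive of premise 5 (O(not authorize_dataset → not obtain_consent)) is O(obtain_consent → authorize_dataset), and O(obtain_consent) is already established, so O(authorize_dataset).
The contrapositive of premise 1 (O(not revoke_policy → not authorize_dataset)) is O(authorize_dataset → revoke_policy), and O(authorize_dataset) is already established, so O(revoke_policy).
With premise 3, O(revoke_policy → not withhold_sample), the K-axiom yields O(not withhold_sample).
From O(not withhold_sample) and premise 2, O(not withhold_sample → lower_boom), we obtain O(lower_boom).
Applying K to premise 10 (O(lower_boom → certify_checklist)) and O(lower_boom) yields O(certify_checklist).
Premises 6, 7, 8, 9 do not contribute to this derivation.
Thus O(certify_checklist), which is F(not certify_checklist): not certify_checklist is forbidden.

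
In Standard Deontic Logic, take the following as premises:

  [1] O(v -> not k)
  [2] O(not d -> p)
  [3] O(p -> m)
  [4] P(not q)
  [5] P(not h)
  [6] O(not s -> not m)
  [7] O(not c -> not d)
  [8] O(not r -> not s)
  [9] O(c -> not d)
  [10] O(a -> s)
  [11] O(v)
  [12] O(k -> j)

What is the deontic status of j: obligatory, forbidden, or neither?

Neither

Premise 12 is O(k -> j), but O(k) is not derivable from the premises, so it does not yield O(j).
No premise or chain of K-axiom applications forces O(j), and none forces O(not j). So j is neither obligatory nor forbidden under these norms.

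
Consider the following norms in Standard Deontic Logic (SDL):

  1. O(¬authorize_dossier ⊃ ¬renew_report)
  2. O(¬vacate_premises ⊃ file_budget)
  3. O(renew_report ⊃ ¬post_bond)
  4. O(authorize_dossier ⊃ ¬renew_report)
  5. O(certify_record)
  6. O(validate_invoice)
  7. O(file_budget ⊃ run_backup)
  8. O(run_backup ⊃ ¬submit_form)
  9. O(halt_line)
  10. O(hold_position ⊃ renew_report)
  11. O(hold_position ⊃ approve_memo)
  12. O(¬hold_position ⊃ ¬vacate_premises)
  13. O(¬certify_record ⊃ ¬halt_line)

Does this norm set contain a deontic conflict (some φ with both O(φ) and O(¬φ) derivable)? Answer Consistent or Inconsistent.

Consistent

Premise 13 is O(¬certify_record ⊃ ¬halt_line), but O(¬certify_record) is not derivable from the premises, so it does not yield O(¬halt_line).
So O(¬halt_line) is not derivable, and the apparent clash with O(halt_line) does not arise.
A world satisfying every obligation exists (e.g. approve_memo=false, authorize_dossier=false, certify_record=true, file_budget=true, halt_line=true, hold_position=false, post_bond=false, renew_report=false, run_backup=true, submit_form=false, vacate_premises=false, validate_invoice=true); no atom is both obligatory and forbidden, so the set is consistent.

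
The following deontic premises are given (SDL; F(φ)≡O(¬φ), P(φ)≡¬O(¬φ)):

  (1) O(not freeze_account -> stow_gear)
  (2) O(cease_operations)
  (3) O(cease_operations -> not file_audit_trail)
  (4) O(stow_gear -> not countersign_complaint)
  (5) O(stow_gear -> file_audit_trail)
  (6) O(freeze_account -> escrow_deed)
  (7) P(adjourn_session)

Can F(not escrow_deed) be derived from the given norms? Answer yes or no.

From premise 2 we have O(cease_operations).
Applying K to premise 3 (O(cease_operations -> not file_audit_trail)) and O(cease_operations) yields O(not file_audit_trail).
Premise 5, O(stow_gear -> file_audit_trail), contraposes to O(not file_audit_trail -> not stow_gear); with O(not file_audit_trail) we get O(not stow_gear).
Premise 1, O(not freeze_account -> stow_gear), contraposes to O(not stow_gear -> freeze_account); with O(not stow_gear) we get O(freeze_account).
Applying K to premise 6 (O(freeze_account -> escrow_deed)) and O(freeze_account) yields O(escrow_deed).
Premises 4, 7 do not contribute to this derivation.
So O(escrow_deed) holds, i.e. F(not escrow_deed). The claim follows.

Yes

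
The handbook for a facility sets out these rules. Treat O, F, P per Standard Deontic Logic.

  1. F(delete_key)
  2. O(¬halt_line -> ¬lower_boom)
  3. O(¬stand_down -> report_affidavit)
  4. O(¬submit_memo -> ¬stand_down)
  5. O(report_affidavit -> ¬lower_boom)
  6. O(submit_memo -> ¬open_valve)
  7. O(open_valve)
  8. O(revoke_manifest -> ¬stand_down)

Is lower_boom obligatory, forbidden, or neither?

Forbidden

Premise 7 states O(open_valve) outright.
The contrapositive of premise 6 (O(submit_memo -> ¬open_valve)) is O(open_valve -> ¬submit_memo), and O(open_valve) is already established, so O(¬submit_memo).
Applying K to premise 4 (O(¬submit_memo -> ¬stand_down)) and O(¬submit_memo) yields O(¬stand_down).
Applying K to premise 3 (O(¬stand_down -> report_affidavit)) and O(¬stand_down) yields O(report_affidavit).
With premise 5, O(report_affidavit -> ¬lower_boom), the K-axiom yields O(¬lower_boom).
Premises 1, 2, 8 do not contribute to this derivation.
Thus O(¬lower_boom), which is F(lower_boom): lower_boom is forbidden.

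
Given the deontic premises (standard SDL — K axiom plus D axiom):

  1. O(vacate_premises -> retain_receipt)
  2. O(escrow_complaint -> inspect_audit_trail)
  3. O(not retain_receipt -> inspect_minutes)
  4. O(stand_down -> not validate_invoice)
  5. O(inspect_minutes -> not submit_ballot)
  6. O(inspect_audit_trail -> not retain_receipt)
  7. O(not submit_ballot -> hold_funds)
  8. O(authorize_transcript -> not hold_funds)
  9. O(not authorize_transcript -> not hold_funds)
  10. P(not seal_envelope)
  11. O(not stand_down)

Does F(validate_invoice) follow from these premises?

No

Premise 4 is O(stand_down -> not validate_invoice), but O(stand_down) is not derivable from the premises, so it does not yield O(not validate_invoice).
No other premise forces O(not validate_invoice). An ideal world satisfying every premise can still have validate_invoice true, so F(validate_invoice) is not derivable.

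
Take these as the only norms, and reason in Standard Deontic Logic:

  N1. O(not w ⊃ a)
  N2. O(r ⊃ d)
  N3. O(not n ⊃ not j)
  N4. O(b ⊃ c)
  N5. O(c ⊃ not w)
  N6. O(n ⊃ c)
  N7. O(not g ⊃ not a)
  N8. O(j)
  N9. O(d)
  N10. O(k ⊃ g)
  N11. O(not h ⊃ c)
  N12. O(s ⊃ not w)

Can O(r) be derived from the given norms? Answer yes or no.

No

Premise 2 is O(r ⊃ d); even if O(d) held, inferring O(r) would be affirming the consequent — invalid.
No other premise forces O(r). An ideal world satisfying every premise can still have r false, so O(r) is not derivable.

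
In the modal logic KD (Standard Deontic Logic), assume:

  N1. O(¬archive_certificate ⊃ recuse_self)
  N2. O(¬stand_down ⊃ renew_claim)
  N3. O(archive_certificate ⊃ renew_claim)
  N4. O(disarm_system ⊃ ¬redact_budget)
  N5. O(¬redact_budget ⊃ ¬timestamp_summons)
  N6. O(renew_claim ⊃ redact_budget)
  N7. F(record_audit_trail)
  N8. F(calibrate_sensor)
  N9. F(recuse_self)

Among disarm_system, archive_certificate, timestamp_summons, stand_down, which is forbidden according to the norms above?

Premise 9, F(recuse_self), is equivalent to O(¬recuse_self).
The contrapositive of premise 1 (O(¬archive_certificate ⊃ recuse_self)) is O(¬recuse_self ⊃ archive_certificate), and O(¬recuse_self) is already established, so O(archive_certificate).
With premise 3, O(archive_certificate ⊃ renew_claim), the K-axiom yields O(renew_claim).
From O(renew_claim) and premise 6, O(renew_claim ⊃ redact_budget), we obtain O(redact_budget).
Premise 4, O(disarm_system ⊃ ¬redact_budget), contraposes to O(redact_budget ⊃ ¬disarm_system); with O(redact_budget) we get O(¬disarm_system).
So O(¬disarm_system) holds, i.e. disarm_system is forbidden. None of the other listed options is forbidden under the premises.

disarm_system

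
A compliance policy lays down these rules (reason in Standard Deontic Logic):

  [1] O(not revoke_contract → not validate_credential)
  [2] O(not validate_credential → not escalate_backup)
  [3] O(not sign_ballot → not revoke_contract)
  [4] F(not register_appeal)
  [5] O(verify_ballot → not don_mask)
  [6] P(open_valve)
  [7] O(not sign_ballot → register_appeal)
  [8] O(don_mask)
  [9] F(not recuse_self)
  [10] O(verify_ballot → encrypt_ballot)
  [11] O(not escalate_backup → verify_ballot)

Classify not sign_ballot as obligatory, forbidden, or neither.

Premise 8 states O(don_mask) outright.
The contrapositive of premise 5 (O(verify_ballot → not don_mask)) is O(don_mask → not verify_ballot), and O(don_mask) is already established, so O(not verify_ballot).
Premise 11, O(not escalate_backup → verify_ballot), contraposes to O(not verify_ballot → escalate_backup); with O(not verify_ballot) we get O(escalate_backup).
Premise 2 is O(not validate_credential → not escalate_backup); contrapositively O(escalate_backup → validate_credential). Since O(escalate_backup) holds, K gives O(validate_credential).
The contrapositive of premise 1 (O(not revoke_contract → not validate_credential)) is O(validate_credential → revoke_contract), and O(validate_credential) is already established, so O(revoke_contract).
Premise 3, O(not sign_ballot → not revoke_contract), contraposes to O(revoke_contract → sign_ballot); with O(revoke_contract) we get O(sign_ballot).
Premises 4, 6, 7, 9, 10 do not contribute to this derivation.
Thus O(sign_ballot), which is F(not sign_ballot): not sign_ballot is forbidden.

Forbidden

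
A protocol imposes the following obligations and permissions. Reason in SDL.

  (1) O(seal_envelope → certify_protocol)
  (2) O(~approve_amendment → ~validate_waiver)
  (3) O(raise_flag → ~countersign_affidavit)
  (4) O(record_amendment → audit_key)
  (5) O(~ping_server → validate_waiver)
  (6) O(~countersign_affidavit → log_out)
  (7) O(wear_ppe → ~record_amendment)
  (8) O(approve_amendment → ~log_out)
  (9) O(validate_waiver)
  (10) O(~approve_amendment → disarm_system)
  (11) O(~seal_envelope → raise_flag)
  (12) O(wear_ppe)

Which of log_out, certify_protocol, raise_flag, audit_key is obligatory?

From premise 9 we have O(validate_waiver).
Premise 2 is O(~approve_amendment → ~validate_waiver); contrapositively O(validate_waiver → approve_amendment). Since O(validate_waiver) holds, K gives O(approve_amendment).
From O(approve_amendment) and premise 8, O(approve_amendment → ~log_out), we obtain O(~log_out).
The contrapositive of premise 6 (O(~countersign_affidavit → log_out)) is O(~log_out → countersign_affidavit), and O(~log_out) is already established, so O(countersign_affidavit).
The contrapositive of premise 3 (O(raise_flag → ~countersign_affidavit)) is O(countersign_affidavit → ~raise_flag), and O(countersign_affidavit) is already established, so O(~raise_flag).
Premise 11, O(~seal_envelope → raise_flag), contraposes to O(~raise_flag → seal_envelope); with O(~raise_flag) we get O(seal_envelope).
From O(seal_envelope) and premise 1, O(seal_envelope → certify_protocol), we obtain O(certify_protocol).
So O(certify_protocol) holds — certify_protocol is obligatory. None of the other listed options is made obligatory by any chain of premises.

certify_protocol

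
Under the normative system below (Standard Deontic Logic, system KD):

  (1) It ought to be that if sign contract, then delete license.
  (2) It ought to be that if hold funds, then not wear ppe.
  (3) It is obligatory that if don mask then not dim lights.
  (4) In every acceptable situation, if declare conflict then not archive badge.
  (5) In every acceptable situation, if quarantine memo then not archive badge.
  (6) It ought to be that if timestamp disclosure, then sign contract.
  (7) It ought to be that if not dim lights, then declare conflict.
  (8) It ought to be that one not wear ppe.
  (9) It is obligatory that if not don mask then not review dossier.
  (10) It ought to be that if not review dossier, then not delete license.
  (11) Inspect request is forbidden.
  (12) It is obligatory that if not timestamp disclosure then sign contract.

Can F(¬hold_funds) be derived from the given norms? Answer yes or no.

Premise 2 is O(hold_funds → ¬wear_ppe); even if O(¬wear_ppe) held, inferring O(hold_funds) would be affirming the consequent — invalid.
No other premise forces O(hold_funds). An ideal world satisfying every premise can still have ¬hold_funds true, so F(¬hold_funds) is not derivable.

No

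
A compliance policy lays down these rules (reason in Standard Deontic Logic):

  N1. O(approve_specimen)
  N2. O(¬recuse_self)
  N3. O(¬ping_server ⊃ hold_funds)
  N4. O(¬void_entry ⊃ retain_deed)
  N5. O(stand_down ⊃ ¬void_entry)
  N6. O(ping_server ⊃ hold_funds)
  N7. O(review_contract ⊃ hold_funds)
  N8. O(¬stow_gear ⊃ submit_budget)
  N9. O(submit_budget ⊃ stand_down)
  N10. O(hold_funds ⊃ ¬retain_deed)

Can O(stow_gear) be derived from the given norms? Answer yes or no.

By case analysis on ping_server: premise 6 gives O(ping_server ⊃ hold_funds) and premise 3 gives O(¬ping_server ⊃ hold_funds), so O(hold_funds) either way.
Applying K to premise 10 (O(hold_funds ⊃ ¬retain_deed)) and O(hold_funds) yields O(¬retain_deed).
The contrapositive of premise 4 (O(¬void_entry ⊃ retain_deed)) is O(¬retain_deed ⊃ void_entry), and O(¬retain_deed) is already established, so O(void_entry).
Premise 5, O(stand_down ⊃ ¬void_entry), contraposes to O(void_entry ⊃ ¬stand_down); with O(void_entry) we get O(¬stand_down).
Premise 9, O(submit_budget ⊃ stand_down), contraposes to O(¬stand_down ⊃ ¬submit_budget); with O(¬stand_down) we get O(¬submit_budget).
Premise 8 is O(¬stow_gear ⊃ submit_budget); contrapositively O(¬submit_budget ⊃ stow_gear). Since O(¬submit_budget) holds, K gives O(stow_gear).
Premises 1, 2, 7 do not contribute to this derivation.
So O(stow_gear) follows.

Yes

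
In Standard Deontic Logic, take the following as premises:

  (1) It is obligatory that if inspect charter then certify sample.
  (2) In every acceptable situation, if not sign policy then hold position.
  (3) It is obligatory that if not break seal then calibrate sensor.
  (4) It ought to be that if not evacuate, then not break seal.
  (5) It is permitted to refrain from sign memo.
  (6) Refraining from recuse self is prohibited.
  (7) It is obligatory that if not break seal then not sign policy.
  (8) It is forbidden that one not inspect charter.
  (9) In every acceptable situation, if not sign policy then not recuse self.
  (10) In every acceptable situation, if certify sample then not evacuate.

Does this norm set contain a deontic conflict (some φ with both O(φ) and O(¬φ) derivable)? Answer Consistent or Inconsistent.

F(¬recuse_self) at premise 6 means O(recuse_self).
Premise 9 is O(¬sign_policy → ¬recuse_self); contrapositively O(recuse_self → sign_policy). Since O(recuse_self) holds, K gives O(sign_policy).
Premise 7 is O(¬break_seal → ¬sign_policy); contrapositively O(sign_policy → break_seal). Since O(sign_policy) holds, K gives O(break_seal).
Premise 4 is O(¬evacuate → ¬break_seal); contrapositively O(break_seal → evacuate). Since O(break_seal) holds, K gives O(evacuate).
Premise 10, O(certify_sample → ¬evacuate), contraposes to O(evacuate → ¬certify_sample); with O(evacuate) we get O(¬certify_sample).
Premise 1 is O(inspect_charter → certify_sample); contrapositively O(¬certify_sample → ¬inspect_charter). Since O(¬certify_sample) holds, K gives O(¬inspect_charter).
But premise 8, F(¬inspect_charter), means O(inspect_charter).
We now have both O(¬inspect_charter) and O(inspect_charter) — inspect_charter is simultaneously obligatory and forbidden, violating the D-axiom.

Inconsistent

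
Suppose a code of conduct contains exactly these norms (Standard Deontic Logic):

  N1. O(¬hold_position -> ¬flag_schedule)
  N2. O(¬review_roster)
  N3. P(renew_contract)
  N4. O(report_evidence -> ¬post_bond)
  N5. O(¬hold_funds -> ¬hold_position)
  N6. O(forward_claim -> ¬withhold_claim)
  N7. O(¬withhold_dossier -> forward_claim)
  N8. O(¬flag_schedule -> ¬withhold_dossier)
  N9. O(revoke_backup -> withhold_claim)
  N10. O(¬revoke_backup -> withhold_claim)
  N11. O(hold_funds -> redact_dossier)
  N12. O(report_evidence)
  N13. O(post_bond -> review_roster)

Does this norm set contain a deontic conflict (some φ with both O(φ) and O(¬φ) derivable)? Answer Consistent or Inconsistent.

Consistent

Premise 13 is O(post_bond -> review_roster), but O(post_bond) is not derivable from the premises, so it does not yield O(review_roster).
So O(review_roster) is not derivable, and the apparent clash with O(¬review_roster) does not arise.
A world satisfying every obligation exists (e.g. flag_schedule=true, forward_claim=false, hold_funds=true, hold_position=true, post_bond=false, redact_dossier=true, renew_contract=false, report_evidence=true, review_roster=false, revoke_backup=false, withhold_claim=true, withhold_dossier=true); no atom is both obligatory and forbidden, so the set is consistent.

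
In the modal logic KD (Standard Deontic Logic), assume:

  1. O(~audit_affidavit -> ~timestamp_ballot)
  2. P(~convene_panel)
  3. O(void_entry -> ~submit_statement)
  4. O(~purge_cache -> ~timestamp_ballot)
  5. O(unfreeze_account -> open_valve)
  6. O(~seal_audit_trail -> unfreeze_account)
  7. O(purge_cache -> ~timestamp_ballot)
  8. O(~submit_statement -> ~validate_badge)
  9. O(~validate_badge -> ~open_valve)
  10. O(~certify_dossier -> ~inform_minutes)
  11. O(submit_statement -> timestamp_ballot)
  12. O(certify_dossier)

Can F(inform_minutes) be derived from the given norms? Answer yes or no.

No

Premise 10 is O(~certify_dossier -> ~inform_minutes), but O(~certify_dossier) is not derivable from the premises, so it does not yield O(~inform_minutes).
No other premise forces O(~inform_minutes). An ideal world satisfying every premise can still have inform_minutes true, so F(inform_minutes) is not derivable.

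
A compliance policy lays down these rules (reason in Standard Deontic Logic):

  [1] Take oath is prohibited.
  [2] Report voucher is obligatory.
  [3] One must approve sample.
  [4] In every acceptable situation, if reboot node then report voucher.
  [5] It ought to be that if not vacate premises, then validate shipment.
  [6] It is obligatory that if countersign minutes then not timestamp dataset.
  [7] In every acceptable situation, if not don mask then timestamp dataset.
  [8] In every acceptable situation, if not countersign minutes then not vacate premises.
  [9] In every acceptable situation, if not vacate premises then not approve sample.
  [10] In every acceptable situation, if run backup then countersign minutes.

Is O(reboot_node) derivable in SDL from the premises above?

No

Premise 4 is O(reboot_node → report_voucher); even if O(report_voucher) held, inferring O(reboot_node) would be affirming the consequent — invalid.
No other premise forces O(reboot_node). An ideal world satisfying every premise can still have reboot_node false, so O(reboot_node) is not derivable.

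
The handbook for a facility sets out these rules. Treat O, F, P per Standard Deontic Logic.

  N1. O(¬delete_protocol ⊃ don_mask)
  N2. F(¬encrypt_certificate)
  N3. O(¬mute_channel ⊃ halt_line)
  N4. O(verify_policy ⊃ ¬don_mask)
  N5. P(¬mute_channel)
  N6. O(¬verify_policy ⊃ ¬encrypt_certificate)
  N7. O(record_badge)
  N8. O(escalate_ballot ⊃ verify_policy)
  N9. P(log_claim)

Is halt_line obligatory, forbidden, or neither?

Premise 3 is O(¬mute_channel ⊃ halt_line), but O(¬mute_channel) is not derivable from the premises (the permission P(¬mute_channel) asserts only ¬O(mute_channel), not O(¬mute_channel)), so it does not yield O(halt_line).
No premise or chain of K-axiom applications forces O(halt_line), and none forces O(¬halt_line). So halt_line is neither obligatory nor forbidden under these norms.

Neither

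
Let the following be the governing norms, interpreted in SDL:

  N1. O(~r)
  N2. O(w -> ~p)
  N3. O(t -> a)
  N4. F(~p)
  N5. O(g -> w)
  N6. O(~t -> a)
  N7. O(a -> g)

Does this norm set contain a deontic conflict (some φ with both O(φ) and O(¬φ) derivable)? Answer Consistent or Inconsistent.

Inconsistent

By case analysis on ~t: premise 6 gives O(~t -> a) and premise 3 gives O(t -> a), so O(a) either way.
Applying K to premise 7 (O(a -> g)) and O(a) yields O(g).
Premise 5 is O(g -> w); since O(g), deontic closure gives O(w).
From O(w) and premise 2, O(w -> ~p), we obtain O(~p).
Yet premise 4 is F(~p), i.e. O(p).
We now have both O(~p) and O(p) — p is simultaneously obligatory and forbidden, violating the D-axiom.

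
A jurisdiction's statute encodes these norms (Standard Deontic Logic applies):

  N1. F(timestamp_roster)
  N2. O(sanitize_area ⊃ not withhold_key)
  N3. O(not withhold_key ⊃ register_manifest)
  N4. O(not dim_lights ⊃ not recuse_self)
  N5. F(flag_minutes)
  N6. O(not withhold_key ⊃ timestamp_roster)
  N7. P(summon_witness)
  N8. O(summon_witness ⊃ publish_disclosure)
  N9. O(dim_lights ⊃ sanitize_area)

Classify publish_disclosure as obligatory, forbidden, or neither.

Neither

Premise 8 is O(summon_witness ⊃ publish_disclosure), but O(summon_witness) is not derivable from the premises (the permission P(summon_witness) asserts only not O(not summon_witness), not O(summon_witness)), so it does not yield O(publish_disclosure).
No premise or chain of K-axiom applications forces O(publish_disclosure), and none forces O(not publish_disclosure). So publish_disclosure is neither obligatory nor forbidden under these norms.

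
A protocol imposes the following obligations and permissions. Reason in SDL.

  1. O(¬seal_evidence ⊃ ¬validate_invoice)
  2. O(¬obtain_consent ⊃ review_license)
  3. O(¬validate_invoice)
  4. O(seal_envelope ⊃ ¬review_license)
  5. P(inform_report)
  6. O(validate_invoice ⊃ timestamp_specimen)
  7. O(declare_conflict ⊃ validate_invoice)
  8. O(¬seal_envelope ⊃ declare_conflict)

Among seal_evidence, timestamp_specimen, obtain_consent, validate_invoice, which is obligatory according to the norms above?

From premise 3 we have O(¬validate_invoice).
The contrapositive of premise 7 (O(declare_conflict ⊃ validate_invoice)) is O(¬validate_invoice ⊃ ¬declare_conflict), and O(¬validate_invoice) is already established, so O(¬declare_conflict).
The contrapositive of premise 8 (O(¬seal_envelope ⊃ declare_conflict)) is O(¬declare_conflict ⊃ seal_envelope), and O(¬declare_conflict) is already established, so O(seal_envelope).
Premise 4 is O(seal_envelope ⊃ ¬review_license); since O(seal_envelope), deontic closure gives O(¬review_license).
The contrapositive of premise 2 (O(¬obtain_consent ⊃ review_license)) is O(¬review_license ⊃ obtain_consent), and O(¬review_license) is already established, so O(obtain_consent).
So O(obtain_consent) holds — obtain_consent is obligatory. None of the other listed options is made obligatory by any chain of premises.

obtain_consent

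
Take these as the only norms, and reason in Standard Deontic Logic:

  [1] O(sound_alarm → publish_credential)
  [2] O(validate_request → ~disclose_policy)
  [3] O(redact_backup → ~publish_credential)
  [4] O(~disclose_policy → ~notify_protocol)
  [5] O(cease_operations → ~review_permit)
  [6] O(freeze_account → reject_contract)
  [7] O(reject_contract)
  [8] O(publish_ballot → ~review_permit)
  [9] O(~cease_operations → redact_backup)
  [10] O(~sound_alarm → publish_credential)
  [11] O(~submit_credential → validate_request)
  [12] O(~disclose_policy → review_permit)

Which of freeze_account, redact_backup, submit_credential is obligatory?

Premises 1 and 10 cover both cases: O(sound_alarm → publish_credential) and O(~sound_alarm → publish_credential). Since sound_alarm ∨ ~sound_alarm is a tautology, O(publish_credential) follows.
The contrapositive of premise 3 (O(redact_backup → ~publish_credential)) is O(publish_credential → ~redact_backup), and O(publish_credential) is already established, so O(~redact_backup).
The contrapositive of premise 9 (O(~cease_operations → redact_backup)) is O(~redact_backup → cease_operations), and O(~redact_backup) is already established, so O(cease_operations).
Premise 5 is O(cease_operations → ~review_permit); since O(cease_operations), deontic closure gives O(~review_permit).
The contrapositive of premise 12 (O(~disclose_policy → review_permit)) is O(~review_permit → disclose_policy), and O(~review_permit) is already established, so O(disclose_policy).
Premise 2 is O(validate_request → ~disclose_policy); contrapositively O(disclose_policy → ~validate_request). Since O(disclose_policy) holds, K gives O(~validate_request).
The contrapositive of premise 11 (O(~submit_credential → validate_request)) is O(~validate_request → submit_credential), and O(~validate_request) is already established, so O(submit_credential).
So O(submit_credential) holds — submit_credential is obligatory. None of the other listed options is made obligatory by any chain of premises.

submit_credential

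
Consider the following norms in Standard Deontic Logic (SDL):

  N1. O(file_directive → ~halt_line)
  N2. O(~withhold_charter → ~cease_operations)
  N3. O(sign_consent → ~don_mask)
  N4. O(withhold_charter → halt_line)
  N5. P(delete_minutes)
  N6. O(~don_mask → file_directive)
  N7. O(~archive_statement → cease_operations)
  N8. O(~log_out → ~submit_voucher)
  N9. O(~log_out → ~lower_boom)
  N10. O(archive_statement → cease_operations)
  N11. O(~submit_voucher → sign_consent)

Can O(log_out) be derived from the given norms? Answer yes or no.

Yes

Premises 7 and 10 are O(~archive_statement → cease_operations) and O(archive_statement → cease_operations); every ideal world satisfies ~archive_statement or archive_statement, so in either case cease_operations holds — hence O(cease_operations).
Premise 2 is O(~withhold_charter → ~cease_operations); contrapositively O(cease_operations → withhold_charter). Since O(cease_operations) holds, K gives O(withhold_charter).
Applying K to premise 4 (O(withhold_charter → halt_line)) and O(withhold_charter) yields O(halt_line).
The contrapositive of premise 1 (O(file_directive → ~halt_line)) is O(halt_line → ~file_directive), and O(halt_line) is already established, so O(~file_directive).
Premise 6, O(~don_mask → file_directive), contraposes to O(~file_directive → don_mask); with O(~file_directive) we get O(don_mask).
Premise 3 is O(sign_consent → ~don_mask); contrapositively O(don_mask → ~sign_consent). Since O(don_mask) holds, K gives O(~sign_consent).
Premise 11 is O(~submit_voucher → sign_consent); contrapositively O(~sign_consent → submit_voucher). Since O(~sign_consent) holds, K gives O(submit_voucher).
Premise 8 is O(~log_out → ~submit_voucher); contrapositively O(submit_voucher → log_out). Since O(submit_voucher) holds, K gives O(log_out).
Premises 5, 9 do not contribute to this derivation.
So O(log_out) follows.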